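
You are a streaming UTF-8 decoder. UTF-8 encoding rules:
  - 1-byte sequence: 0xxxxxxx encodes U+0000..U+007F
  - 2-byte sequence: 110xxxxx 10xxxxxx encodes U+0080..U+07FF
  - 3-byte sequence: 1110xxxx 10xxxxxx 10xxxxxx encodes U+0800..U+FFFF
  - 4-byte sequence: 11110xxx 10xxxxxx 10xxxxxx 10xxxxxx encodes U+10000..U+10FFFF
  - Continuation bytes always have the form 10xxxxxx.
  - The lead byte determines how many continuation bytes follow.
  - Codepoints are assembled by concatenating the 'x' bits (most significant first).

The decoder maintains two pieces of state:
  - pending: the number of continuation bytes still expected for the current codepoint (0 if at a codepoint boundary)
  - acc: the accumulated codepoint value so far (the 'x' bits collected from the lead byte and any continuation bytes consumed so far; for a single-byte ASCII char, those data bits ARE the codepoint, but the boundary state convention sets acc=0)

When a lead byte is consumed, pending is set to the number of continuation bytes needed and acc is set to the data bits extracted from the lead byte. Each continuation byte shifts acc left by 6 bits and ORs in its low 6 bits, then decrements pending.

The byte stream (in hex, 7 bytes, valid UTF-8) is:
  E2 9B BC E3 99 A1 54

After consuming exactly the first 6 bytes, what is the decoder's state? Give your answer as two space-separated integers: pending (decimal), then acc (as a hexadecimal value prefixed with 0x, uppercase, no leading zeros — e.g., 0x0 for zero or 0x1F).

Answer: 0 0x3661

Derivation:
Byte[0]=E2: 3-byte lead. pending=2, acc=0x2
Byte[1]=9B: continuation. acc=(acc<<6)|0x1B=0x9B, pending=1
Byte[2]=BC: continuation. acc=(acc<<6)|0x3C=0x26FC, pending=0
Byte[3]=E3: 3-byte lead. pending=2, acc=0x3
Byte[4]=99: continuation. acc=(acc<<6)|0x19=0xD9, pending=1
Byte[5]=A1: continuation. acc=(acc<<6)|0x21=0x3661, pending=0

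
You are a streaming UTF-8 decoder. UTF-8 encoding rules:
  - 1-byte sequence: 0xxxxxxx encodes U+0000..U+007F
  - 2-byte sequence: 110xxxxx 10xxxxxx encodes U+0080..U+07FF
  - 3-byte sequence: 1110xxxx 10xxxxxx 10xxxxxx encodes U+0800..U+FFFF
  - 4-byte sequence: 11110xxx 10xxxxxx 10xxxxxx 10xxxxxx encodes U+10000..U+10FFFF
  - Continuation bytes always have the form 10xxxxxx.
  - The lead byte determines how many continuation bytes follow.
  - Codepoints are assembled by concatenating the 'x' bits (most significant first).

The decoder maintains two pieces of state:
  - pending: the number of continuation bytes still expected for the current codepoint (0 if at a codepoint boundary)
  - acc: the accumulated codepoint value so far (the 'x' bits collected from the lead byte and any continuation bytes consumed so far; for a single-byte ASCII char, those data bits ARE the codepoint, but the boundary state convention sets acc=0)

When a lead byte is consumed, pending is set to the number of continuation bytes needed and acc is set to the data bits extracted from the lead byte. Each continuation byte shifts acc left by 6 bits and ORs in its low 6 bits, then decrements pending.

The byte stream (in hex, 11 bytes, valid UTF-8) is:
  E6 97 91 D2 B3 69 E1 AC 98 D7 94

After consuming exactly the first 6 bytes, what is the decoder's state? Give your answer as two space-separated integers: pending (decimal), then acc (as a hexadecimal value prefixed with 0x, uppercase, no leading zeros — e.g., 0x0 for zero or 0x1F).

Answer: 0 0x0

Derivation:
Byte[0]=E6: 3-byte lead. pending=2, acc=0x6
Byte[1]=97: continuation. acc=(acc<<6)|0x17=0x197, pending=1
Byte[2]=91: continuation. acc=(acc<<6)|0x11=0x65D1, pending=0
Byte[3]=D2: 2-byte lead. pending=1, acc=0x12
Byte[4]=B3: continuation. acc=(acc<<6)|0x33=0x4B3, pending=0
Byte[5]=69: 1-byte. pending=0, acc=0x0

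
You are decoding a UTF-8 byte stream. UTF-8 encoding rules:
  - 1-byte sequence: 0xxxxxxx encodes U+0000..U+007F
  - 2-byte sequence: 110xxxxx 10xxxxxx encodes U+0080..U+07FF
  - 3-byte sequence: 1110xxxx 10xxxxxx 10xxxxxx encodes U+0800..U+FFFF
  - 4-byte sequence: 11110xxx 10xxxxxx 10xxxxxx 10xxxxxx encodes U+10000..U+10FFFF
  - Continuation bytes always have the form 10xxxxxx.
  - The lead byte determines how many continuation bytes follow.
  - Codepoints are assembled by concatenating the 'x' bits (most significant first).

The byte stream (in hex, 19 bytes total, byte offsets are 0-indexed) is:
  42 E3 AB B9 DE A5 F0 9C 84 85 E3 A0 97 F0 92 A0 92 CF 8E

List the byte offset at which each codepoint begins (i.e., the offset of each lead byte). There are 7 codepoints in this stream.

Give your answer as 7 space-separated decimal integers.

Answer: 0 1 4 6 10 13 17

Derivation:
Byte[0]=42: 1-byte ASCII. cp=U+0042
Byte[1]=E3: 3-byte lead, need 2 cont bytes. acc=0x3
Byte[2]=AB: continuation. acc=(acc<<6)|0x2B=0xEB
Byte[3]=B9: continuation. acc=(acc<<6)|0x39=0x3AF9
Completed: cp=U+3AF9 (starts at byte 1)
Byte[4]=DE: 2-byte lead, need 1 cont bytes. acc=0x1E
Byte[5]=A5: continuation. acc=(acc<<6)|0x25=0x7A5
Completed: cp=U+07A5 (starts at byte 4)
Byte[6]=F0: 4-byte lead, need 3 cont bytes. acc=0x0
Byte[7]=9C: continuation. acc=(acc<<6)|0x1C=0x1C
Byte[8]=84: continuation. acc=(acc<<6)|0x04=0x704
Byte[9]=85: continuation. acc=(acc<<6)|0x05=0x1C105
Completed: cp=U+1C105 (starts at byte 6)
Byte[10]=E3: 3-byte lead, need 2 cont bytes. acc=0x3
Byte[11]=A0: continuation. acc=(acc<<6)|0x20=0xE0
Byte[12]=97: continuation. acc=(acc<<6)|0x17=0x3817
Completed: cp=U+3817 (starts at byte 10)
Byte[13]=F0: 4-byte lead, need 3 cont bytes. acc=0x0
Byte[14]=92: continuation. acc=(acc<<6)|0x12=0x12
Byte[15]=A0: continuation. acc=(acc<<6)|0x20=0x4A0
Byte[16]=92: continuation. acc=(acc<<6)|0x12=0x12812
Completed: cp=U+12812 (starts at byte 13)
Byte[17]=CF: 2-byte lead, need 1 cont bytes. acc=0xF
Byte[18]=8E: continuation. acc=(acc<<6)|0x0E=0x3CE
Completed: cp=U+03CE (starts at byte 17)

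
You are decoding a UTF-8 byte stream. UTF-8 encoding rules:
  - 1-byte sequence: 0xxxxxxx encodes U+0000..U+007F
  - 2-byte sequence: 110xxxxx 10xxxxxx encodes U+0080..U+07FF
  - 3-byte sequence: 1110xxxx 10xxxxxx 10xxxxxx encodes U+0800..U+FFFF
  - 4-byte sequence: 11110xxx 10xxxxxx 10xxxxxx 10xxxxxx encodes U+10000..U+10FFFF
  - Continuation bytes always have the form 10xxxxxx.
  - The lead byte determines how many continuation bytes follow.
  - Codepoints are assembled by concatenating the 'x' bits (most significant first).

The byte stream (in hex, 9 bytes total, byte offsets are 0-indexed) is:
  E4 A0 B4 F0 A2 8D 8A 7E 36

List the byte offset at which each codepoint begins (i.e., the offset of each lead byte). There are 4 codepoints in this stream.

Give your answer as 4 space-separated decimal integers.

Byte[0]=E4: 3-byte lead, need 2 cont bytes. acc=0x4
Byte[1]=A0: continuation. acc=(acc<<6)|0x20=0x120
Byte[2]=B4: continuation. acc=(acc<<6)|0x34=0x4834
Completed: cp=U+4834 (starts at byte 0)
Byte[3]=F0: 4-byte lead, need 3 cont bytes. acc=0x0
Byte[4]=A2: continuation. acc=(acc<<6)|0x22=0x22
Byte[5]=8D: continuation. acc=(acc<<6)|0x0D=0x88D
Byte[6]=8A: continuation. acc=(acc<<6)|0x0A=0x2234A
Completed: cp=U+2234A (starts at byte 3)
Byte[7]=7E: 1-byte ASCII. cp=U+007E
Byte[8]=36: 1-byte ASCII. cp=U+0036

Answer: 0 3 7 8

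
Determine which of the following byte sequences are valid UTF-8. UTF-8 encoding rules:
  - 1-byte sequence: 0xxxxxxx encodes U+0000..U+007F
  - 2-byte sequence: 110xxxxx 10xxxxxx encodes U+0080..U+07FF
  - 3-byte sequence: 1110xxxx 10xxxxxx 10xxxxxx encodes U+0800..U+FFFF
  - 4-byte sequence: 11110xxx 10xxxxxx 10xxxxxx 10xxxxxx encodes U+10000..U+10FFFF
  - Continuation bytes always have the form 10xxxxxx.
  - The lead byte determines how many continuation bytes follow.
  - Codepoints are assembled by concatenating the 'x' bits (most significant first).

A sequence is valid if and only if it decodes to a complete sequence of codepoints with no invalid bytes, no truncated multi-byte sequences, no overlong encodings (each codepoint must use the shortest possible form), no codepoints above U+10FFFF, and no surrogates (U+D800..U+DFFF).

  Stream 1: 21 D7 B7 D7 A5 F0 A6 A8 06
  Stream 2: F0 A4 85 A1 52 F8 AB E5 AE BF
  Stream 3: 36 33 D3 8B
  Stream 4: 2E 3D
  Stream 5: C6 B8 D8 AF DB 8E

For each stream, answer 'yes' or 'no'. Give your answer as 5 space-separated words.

Stream 1: error at byte offset 8. INVALID
Stream 2: error at byte offset 5. INVALID
Stream 3: decodes cleanly. VALID
Stream 4: decodes cleanly. VALID
Stream 5: decodes cleanly. VALID

Answer: no no yes yes yes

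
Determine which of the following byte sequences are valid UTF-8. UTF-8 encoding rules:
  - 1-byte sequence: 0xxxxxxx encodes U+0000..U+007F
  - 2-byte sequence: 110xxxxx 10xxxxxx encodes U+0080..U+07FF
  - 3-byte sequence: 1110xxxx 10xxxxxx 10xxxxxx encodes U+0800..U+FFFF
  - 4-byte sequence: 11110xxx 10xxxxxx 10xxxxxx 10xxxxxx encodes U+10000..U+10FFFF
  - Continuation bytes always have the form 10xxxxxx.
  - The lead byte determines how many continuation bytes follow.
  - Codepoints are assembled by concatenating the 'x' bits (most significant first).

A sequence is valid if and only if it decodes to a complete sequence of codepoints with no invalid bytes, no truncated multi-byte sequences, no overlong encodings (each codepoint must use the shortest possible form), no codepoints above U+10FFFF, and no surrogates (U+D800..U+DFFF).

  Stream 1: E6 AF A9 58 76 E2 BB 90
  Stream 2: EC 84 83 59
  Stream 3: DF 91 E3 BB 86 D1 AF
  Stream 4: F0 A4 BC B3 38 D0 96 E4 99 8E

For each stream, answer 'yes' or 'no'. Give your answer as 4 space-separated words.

Answer: yes yes yes yes

Derivation:
Stream 1: decodes cleanly. VALID
Stream 2: decodes cleanly. VALID
Stream 3: decodes cleanly. VALID
Stream 4: decodes cleanly. VALID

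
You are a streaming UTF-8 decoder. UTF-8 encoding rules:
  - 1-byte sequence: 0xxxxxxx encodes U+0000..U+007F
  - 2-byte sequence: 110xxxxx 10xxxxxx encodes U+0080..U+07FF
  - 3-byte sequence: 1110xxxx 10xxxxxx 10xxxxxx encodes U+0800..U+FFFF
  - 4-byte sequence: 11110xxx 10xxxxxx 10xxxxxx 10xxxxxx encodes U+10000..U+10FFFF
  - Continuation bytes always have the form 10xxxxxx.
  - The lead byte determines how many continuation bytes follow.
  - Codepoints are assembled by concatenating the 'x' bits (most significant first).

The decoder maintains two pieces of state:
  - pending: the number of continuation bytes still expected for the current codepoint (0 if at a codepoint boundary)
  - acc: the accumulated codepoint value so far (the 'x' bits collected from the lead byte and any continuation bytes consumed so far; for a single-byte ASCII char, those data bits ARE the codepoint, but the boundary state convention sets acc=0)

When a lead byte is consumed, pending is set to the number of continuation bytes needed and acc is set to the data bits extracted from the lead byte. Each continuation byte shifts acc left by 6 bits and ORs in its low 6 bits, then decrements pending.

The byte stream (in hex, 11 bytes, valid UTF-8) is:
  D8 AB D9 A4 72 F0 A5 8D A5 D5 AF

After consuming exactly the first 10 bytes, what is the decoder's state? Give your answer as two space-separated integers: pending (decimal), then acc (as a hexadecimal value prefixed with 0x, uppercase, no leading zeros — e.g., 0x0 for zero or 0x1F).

Answer: 1 0x15

Derivation:
Byte[0]=D8: 2-byte lead. pending=1, acc=0x18
Byte[1]=AB: continuation. acc=(acc<<6)|0x2B=0x62B, pending=0
Byte[2]=D9: 2-byte lead. pending=1, acc=0x19
Byte[3]=A4: continuation. acc=(acc<<6)|0x24=0x664, pending=0
Byte[4]=72: 1-byte. pending=0, acc=0x0
Byte[5]=F0: 4-byte lead. pending=3, acc=0x0
Byte[6]=A5: continuation. acc=(acc<<6)|0x25=0x25, pending=2
Byte[7]=8D: continuation. acc=(acc<<6)|0x0D=0x94D, pending=1
Byte[8]=A5: continuation. acc=(acc<<6)|0x25=0x25365, pending=0
Byte[9]=D5: 2-byte lead. pending=1, acc=0x15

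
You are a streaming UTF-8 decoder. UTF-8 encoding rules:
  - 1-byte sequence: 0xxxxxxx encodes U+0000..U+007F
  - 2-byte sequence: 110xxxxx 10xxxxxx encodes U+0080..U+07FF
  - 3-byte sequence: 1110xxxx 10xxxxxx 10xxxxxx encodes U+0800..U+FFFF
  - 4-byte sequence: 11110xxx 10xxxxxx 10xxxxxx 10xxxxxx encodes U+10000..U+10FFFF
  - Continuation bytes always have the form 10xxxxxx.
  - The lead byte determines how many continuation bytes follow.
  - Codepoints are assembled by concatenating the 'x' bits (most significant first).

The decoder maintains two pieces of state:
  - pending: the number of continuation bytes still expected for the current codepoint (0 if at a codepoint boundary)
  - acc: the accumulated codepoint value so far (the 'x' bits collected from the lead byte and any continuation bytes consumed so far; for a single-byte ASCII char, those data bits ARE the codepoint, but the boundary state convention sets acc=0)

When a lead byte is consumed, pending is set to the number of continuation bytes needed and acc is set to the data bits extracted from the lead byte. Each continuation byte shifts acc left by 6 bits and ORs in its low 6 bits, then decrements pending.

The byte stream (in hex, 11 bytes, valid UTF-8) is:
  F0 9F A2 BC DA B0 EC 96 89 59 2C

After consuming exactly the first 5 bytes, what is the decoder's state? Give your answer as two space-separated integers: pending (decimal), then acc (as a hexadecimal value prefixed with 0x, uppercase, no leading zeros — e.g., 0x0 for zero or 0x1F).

Answer: 1 0x1A

Derivation:
Byte[0]=F0: 4-byte lead. pending=3, acc=0x0
Byte[1]=9F: continuation. acc=(acc<<6)|0x1F=0x1F, pending=2
Byte[2]=A2: continuation. acc=(acc<<6)|0x22=0x7E2, pending=1
Byte[3]=BC: continuation. acc=(acc<<6)|0x3C=0x1F8BC, pending=0
Byte[4]=DA: 2-byte lead. pending=1, acc=0x1A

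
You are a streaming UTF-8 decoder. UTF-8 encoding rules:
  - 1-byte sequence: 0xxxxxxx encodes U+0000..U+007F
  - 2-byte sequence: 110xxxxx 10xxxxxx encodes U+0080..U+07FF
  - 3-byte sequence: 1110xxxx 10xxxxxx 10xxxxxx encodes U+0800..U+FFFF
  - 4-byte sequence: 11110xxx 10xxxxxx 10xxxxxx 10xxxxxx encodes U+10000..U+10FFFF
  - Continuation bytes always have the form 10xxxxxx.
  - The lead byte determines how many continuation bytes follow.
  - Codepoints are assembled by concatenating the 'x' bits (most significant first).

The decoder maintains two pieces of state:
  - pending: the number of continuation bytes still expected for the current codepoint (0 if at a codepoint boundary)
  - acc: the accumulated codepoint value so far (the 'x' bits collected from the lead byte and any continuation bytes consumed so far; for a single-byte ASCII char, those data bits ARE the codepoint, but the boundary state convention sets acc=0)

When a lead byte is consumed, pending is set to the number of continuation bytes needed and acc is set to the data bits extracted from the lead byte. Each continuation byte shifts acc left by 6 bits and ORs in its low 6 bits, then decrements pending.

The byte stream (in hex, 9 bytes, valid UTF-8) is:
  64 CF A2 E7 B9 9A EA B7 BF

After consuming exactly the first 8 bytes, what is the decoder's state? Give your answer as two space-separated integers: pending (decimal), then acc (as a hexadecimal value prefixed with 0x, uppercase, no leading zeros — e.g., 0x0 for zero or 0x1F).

Byte[0]=64: 1-byte. pending=0, acc=0x0
Byte[1]=CF: 2-byte lead. pending=1, acc=0xF
Byte[2]=A2: continuation. acc=(acc<<6)|0x22=0x3E2, pending=0
Byte[3]=E7: 3-byte lead. pending=2, acc=0x7
Byte[4]=B9: continuation. acc=(acc<<6)|0x39=0x1F9, pending=1
Byte[5]=9A: continuation. acc=(acc<<6)|0x1A=0x7E5A, pending=0
Byte[6]=EA: 3-byte lead. pending=2, acc=0xA
Byte[7]=B7: continuation. acc=(acc<<6)|0x37=0x2B7, pending=1

Answer: 1 0x2B7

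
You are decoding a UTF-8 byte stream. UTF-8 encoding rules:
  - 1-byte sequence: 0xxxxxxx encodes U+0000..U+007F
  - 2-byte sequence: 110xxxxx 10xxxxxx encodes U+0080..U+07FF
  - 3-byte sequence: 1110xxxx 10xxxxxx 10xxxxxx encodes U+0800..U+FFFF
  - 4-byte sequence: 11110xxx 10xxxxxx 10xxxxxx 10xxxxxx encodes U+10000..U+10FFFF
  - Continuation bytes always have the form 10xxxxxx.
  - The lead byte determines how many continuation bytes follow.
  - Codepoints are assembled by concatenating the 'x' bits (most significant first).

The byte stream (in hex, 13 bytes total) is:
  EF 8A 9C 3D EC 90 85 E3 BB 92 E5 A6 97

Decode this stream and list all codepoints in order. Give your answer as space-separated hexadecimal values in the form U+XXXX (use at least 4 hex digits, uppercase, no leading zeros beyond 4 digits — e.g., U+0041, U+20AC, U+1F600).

Byte[0]=EF: 3-byte lead, need 2 cont bytes. acc=0xF
Byte[1]=8A: continuation. acc=(acc<<6)|0x0A=0x3CA
Byte[2]=9C: continuation. acc=(acc<<6)|0x1C=0xF29C
Completed: cp=U+F29C (starts at byte 0)
Byte[3]=3D: 1-byte ASCII. cp=U+003D
Byte[4]=EC: 3-byte lead, need 2 cont bytes. acc=0xC
Byte[5]=90: continuation. acc=(acc<<6)|0x10=0x310
Byte[6]=85: continuation. acc=(acc<<6)|0x05=0xC405
Completed: cp=U+C405 (starts at byte 4)
Byte[7]=E3: 3-byte lead, need 2 cont bytes. acc=0x3
Byte[8]=BB: continuation. acc=(acc<<6)|0x3B=0xFB
Byte[9]=92: continuation. acc=(acc<<6)|0x12=0x3ED2
Completed: cp=U+3ED2 (starts at byte 7)
Byte[10]=E5: 3-byte lead, need 2 cont bytes. acc=0x5
Byte[11]=A6: continuation. acc=(acc<<6)|0x26=0x166
Byte[12]=97: continuation. acc=(acc<<6)|0x17=0x5997
Completed: cp=U+5997 (starts at byte 10)

Answer: U+F29C U+003D U+C405 U+3ED2 U+5997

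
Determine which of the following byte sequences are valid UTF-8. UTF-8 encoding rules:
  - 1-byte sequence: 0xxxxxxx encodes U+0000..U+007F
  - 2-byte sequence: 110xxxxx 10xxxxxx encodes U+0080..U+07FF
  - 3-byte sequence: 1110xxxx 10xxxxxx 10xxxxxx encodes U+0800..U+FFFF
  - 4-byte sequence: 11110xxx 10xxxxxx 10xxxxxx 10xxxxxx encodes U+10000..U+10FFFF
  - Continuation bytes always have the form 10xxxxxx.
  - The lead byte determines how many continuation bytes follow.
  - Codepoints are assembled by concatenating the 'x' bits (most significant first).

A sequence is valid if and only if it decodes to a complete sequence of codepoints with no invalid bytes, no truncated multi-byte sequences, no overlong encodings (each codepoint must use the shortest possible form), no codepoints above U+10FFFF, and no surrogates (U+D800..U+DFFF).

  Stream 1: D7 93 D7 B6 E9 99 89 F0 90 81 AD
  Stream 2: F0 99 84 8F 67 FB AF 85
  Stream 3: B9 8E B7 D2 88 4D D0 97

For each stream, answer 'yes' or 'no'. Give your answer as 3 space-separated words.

Answer: yes no no

Derivation:
Stream 1: decodes cleanly. VALID
Stream 2: error at byte offset 5. INVALID
Stream 3: error at byte offset 0. INVALID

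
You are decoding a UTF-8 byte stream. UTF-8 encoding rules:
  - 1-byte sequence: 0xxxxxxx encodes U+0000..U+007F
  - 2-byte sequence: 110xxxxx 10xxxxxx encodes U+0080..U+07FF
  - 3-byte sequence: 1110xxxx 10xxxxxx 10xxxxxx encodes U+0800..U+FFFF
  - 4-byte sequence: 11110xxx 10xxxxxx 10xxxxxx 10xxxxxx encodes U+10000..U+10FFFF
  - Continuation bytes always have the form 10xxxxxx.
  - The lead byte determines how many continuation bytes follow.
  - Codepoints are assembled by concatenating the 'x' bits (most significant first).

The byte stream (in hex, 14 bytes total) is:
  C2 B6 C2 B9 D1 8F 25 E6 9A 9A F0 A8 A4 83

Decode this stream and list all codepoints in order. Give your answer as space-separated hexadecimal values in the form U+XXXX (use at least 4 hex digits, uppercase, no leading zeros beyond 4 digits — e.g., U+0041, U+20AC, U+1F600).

Byte[0]=C2: 2-byte lead, need 1 cont bytes. acc=0x2
Byte[1]=B6: continuation. acc=(acc<<6)|0x36=0xB6
Completed: cp=U+00B6 (starts at byte 0)
Byte[2]=C2: 2-byte lead, need 1 cont bytes. acc=0x2
Byte[3]=B9: continuation. acc=(acc<<6)|0x39=0xB9
Completed: cp=U+00B9 (starts at byte 2)
Byte[4]=D1: 2-byte lead, need 1 cont bytes. acc=0x11
Byte[5]=8F: continuation. acc=(acc<<6)|0x0F=0x44F
Completed: cp=U+044F (starts at byte 4)
Byte[6]=25: 1-byte ASCII. cp=U+0025
Byte[7]=E6: 3-byte lead, need 2 cont bytes. acc=0x6
Byte[8]=9A: continuation. acc=(acc<<6)|0x1A=0x19A
Byte[9]=9A: continuation. acc=(acc<<6)|0x1A=0x669A
Completed: cp=U+669A (starts at byte 7)
Byte[10]=F0: 4-byte lead, need 3 cont bytes. acc=0x0
Byte[11]=A8: continuation. acc=(acc<<6)|0x28=0x28
Byte[12]=A4: continuation. acc=(acc<<6)|0x24=0xA24
Byte[13]=83: continuation. acc=(acc<<6)|0x03=0x28903
Completed: cp=U+28903 (starts at byte 10)

Answer: U+00B6 U+00B9 U+044F U+0025 U+669A U+28903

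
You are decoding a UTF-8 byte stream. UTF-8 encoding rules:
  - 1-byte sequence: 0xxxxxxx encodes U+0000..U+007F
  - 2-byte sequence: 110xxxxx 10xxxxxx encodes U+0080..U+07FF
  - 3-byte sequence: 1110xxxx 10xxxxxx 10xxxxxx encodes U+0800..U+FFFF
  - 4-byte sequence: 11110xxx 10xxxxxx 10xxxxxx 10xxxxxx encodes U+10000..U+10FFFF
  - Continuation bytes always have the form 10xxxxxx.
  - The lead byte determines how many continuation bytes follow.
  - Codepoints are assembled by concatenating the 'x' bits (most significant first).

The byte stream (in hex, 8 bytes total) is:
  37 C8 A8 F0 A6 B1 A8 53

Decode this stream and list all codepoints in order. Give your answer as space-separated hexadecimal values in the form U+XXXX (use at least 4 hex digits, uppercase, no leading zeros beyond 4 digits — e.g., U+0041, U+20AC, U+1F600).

Answer: U+0037 U+0228 U+26C68 U+0053

Derivation:
Byte[0]=37: 1-byte ASCII. cp=U+0037
Byte[1]=C8: 2-byte lead, need 1 cont bytes. acc=0x8
Byte[2]=A8: continuation. acc=(acc<<6)|0x28=0x228
Completed: cp=U+0228 (starts at byte 1)
Byte[3]=F0: 4-byte lead, need 3 cont bytes. acc=0x0
Byte[4]=A6: continuation. acc=(acc<<6)|0x26=0x26
Byte[5]=B1: continuation. acc=(acc<<6)|0x31=0x9B1
Byte[6]=A8: continuation. acc=(acc<<6)|0x28=0x26C68
Completed: cp=U+26C68 (starts at byte 3)
Byte[7]=53: 1-byte ASCII. cp=U+0053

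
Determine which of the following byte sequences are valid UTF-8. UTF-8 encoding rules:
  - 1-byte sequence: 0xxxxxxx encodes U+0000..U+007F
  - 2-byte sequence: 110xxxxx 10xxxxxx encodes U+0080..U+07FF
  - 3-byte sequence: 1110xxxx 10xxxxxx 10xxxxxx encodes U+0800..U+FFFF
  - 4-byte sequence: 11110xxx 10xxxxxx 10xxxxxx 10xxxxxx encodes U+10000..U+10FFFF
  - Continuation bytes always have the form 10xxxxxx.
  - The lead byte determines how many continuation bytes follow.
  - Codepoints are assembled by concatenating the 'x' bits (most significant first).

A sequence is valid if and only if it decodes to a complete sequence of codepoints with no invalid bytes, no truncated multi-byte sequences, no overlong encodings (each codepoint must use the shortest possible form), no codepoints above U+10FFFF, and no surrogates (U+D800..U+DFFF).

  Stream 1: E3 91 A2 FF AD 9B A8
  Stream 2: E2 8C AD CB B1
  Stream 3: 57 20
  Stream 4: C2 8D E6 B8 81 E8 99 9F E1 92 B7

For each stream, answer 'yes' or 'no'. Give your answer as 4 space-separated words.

Answer: no yes yes yes

Derivation:
Stream 1: error at byte offset 3. INVALID
Stream 2: decodes cleanly. VALID
Stream 3: decodes cleanly. VALID
Stream 4: decodes cleanly. VALID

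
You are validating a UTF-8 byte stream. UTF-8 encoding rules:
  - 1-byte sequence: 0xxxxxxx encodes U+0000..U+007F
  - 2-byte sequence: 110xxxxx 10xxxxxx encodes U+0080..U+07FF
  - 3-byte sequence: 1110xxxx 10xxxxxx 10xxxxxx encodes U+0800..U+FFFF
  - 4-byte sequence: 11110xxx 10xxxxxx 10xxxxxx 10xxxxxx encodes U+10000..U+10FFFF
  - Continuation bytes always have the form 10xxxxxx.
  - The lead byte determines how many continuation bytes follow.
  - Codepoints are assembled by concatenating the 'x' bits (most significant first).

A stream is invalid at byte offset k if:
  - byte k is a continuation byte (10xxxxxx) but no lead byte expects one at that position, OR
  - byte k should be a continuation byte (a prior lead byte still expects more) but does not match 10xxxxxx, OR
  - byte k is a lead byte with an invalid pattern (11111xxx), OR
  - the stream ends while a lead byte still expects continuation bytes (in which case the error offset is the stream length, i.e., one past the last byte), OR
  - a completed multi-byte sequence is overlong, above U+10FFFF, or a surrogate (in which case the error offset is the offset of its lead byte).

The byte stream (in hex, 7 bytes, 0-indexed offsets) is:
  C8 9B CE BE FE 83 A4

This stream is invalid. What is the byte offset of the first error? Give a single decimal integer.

Answer: 4

Derivation:
Byte[0]=C8: 2-byte lead, need 1 cont bytes. acc=0x8
Byte[1]=9B: continuation. acc=(acc<<6)|0x1B=0x21B
Completed: cp=U+021B (starts at byte 0)
Byte[2]=CE: 2-byte lead, need 1 cont bytes. acc=0xE
Byte[3]=BE: continuation. acc=(acc<<6)|0x3E=0x3BE
Completed: cp=U+03BE (starts at byte 2)
Byte[4]=FE: INVALID lead byte (not 0xxx/110x/1110/11110)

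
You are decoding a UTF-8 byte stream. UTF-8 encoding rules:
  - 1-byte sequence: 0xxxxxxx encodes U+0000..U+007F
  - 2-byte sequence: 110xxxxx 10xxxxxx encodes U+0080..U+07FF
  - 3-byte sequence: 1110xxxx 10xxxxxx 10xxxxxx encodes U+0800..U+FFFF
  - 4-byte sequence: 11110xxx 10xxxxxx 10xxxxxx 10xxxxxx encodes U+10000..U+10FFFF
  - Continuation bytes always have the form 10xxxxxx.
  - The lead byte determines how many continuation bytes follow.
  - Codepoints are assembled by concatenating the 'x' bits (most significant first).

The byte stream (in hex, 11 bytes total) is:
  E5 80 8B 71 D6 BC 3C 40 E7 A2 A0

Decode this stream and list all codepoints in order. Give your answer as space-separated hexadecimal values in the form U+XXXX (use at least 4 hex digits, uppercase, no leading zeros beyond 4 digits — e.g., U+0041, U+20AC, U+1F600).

Answer: U+500B U+0071 U+05BC U+003C U+0040 U+78A0

Derivation:
Byte[0]=E5: 3-byte lead, need 2 cont bytes. acc=0x5
Byte[1]=80: continuation. acc=(acc<<6)|0x00=0x140
Byte[2]=8B: continuation. acc=(acc<<6)|0x0B=0x500B
Completed: cp=U+500B (starts at byte 0)
Byte[3]=71: 1-byte ASCII. cp=U+0071
Byte[4]=D6: 2-byte lead, need 1 cont bytes. acc=0x16
Byte[5]=BC: continuation. acc=(acc<<6)|0x3C=0x5BC
Completed: cp=U+05BC (starts at byte 4)
Byte[6]=3C: 1-byte ASCII. cp=U+003C
Byte[7]=40: 1-byte ASCII. cp=U+0040
Byte[8]=E7: 3-byte lead, need 2 cont bytes. acc=0x7
Byte[9]=A2: continuation. acc=(acc<<6)|0x22=0x1E2
Byte[10]=A0: continuation. acc=(acc<<6)|0x20=0x78A0
Completed: cp=U+78A0 (starts at byte 8)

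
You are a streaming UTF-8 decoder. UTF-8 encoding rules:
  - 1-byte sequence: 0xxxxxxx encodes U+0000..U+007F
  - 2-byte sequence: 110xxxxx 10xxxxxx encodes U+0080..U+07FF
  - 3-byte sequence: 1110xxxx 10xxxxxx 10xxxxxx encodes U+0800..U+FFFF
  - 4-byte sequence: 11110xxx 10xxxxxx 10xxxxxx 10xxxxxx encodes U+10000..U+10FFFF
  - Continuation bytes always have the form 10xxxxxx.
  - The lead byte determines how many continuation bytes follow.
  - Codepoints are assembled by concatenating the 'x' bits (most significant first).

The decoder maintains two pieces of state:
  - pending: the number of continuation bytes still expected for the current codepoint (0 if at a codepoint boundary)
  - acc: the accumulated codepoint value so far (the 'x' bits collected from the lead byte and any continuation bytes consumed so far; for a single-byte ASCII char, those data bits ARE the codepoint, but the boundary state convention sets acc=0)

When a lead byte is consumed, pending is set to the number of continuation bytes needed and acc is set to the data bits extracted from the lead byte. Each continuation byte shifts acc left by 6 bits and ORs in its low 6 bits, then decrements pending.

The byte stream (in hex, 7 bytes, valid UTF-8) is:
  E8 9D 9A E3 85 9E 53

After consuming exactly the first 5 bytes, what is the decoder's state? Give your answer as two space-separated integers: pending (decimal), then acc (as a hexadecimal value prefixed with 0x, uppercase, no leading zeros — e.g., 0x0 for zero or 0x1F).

Byte[0]=E8: 3-byte lead. pending=2, acc=0x8
Byte[1]=9D: continuation. acc=(acc<<6)|0x1D=0x21D, pending=1
Byte[2]=9A: continuation. acc=(acc<<6)|0x1A=0x875A, pending=0
Byte[3]=E3: 3-byte lead. pending=2, acc=0x3
Byte[4]=85: continuation. acc=(acc<<6)|0x05=0xC5, pending=1

Answer: 1 0xC5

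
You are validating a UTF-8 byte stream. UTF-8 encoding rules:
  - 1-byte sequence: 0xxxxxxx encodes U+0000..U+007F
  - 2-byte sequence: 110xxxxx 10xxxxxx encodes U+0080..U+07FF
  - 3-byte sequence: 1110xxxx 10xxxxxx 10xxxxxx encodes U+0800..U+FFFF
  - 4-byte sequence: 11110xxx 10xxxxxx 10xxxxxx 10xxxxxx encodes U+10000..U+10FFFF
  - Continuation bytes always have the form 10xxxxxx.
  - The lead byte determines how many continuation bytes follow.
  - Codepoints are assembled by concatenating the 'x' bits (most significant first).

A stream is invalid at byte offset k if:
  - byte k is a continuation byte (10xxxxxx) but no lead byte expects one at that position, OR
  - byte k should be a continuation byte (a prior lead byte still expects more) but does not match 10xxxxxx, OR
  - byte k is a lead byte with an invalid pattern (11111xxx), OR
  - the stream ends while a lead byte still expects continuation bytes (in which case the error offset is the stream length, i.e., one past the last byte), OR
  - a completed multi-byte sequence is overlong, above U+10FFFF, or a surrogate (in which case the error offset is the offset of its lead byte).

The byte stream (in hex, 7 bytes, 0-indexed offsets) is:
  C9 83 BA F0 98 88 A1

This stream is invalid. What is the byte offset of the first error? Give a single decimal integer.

Answer: 2

Derivation:
Byte[0]=C9: 2-byte lead, need 1 cont bytes. acc=0x9
Byte[1]=83: continuation. acc=(acc<<6)|0x03=0x243
Completed: cp=U+0243 (starts at byte 0)
Byte[2]=BA: INVALID lead byte (not 0xxx/110x/1110/11110)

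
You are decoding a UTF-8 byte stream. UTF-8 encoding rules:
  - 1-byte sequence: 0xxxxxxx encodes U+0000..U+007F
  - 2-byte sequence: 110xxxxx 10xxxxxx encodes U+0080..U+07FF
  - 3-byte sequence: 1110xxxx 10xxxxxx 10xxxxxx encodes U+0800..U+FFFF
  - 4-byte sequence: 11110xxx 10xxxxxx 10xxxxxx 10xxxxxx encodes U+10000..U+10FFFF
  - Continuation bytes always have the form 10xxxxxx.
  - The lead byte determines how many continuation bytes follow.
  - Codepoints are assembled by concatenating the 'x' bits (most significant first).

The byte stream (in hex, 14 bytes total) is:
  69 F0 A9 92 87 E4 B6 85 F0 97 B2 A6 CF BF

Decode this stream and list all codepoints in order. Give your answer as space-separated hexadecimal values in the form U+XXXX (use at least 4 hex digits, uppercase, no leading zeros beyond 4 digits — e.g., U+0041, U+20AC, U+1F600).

Answer: U+0069 U+29487 U+4D85 U+17CA6 U+03FF

Derivation:
Byte[0]=69: 1-byte ASCII. cp=U+0069
Byte[1]=F0: 4-byte lead, need 3 cont bytes. acc=0x0
Byte[2]=A9: continuation. acc=(acc<<6)|0x29=0x29
Byte[3]=92: continuation. acc=(acc<<6)|0x12=0xA52
Byte[4]=87: continuation. acc=(acc<<6)|0x07=0x29487
Completed: cp=U+29487 (starts at byte 1)
Byte[5]=E4: 3-byte lead, need 2 cont bytes. acc=0x4
Byte[6]=B6: continuation. acc=(acc<<6)|0x36=0x136
Byte[7]=85: continuation. acc=(acc<<6)|0x05=0x4D85
Completed: cp=U+4D85 (starts at byte 5)
Byte[8]=F0: 4-byte lead, need 3 cont bytes. acc=0x0
Byte[9]=97: continuation. acc=(acc<<6)|0x17=0x17
Byte[10]=B2: continuation. acc=(acc<<6)|0x32=0x5F2
Byte[11]=A6: continuation. acc=(acc<<6)|0x26=0x17CA6
Completed: cp=U+17CA6 (starts at byte 8)
Byte[12]=CF: 2-byte lead, need 1 cont bytes. acc=0xF
Byte[13]=BF: continuation. acc=(acc<<6)|0x3F=0x3FF
Completed: cp=U+03FF (starts at byte 12)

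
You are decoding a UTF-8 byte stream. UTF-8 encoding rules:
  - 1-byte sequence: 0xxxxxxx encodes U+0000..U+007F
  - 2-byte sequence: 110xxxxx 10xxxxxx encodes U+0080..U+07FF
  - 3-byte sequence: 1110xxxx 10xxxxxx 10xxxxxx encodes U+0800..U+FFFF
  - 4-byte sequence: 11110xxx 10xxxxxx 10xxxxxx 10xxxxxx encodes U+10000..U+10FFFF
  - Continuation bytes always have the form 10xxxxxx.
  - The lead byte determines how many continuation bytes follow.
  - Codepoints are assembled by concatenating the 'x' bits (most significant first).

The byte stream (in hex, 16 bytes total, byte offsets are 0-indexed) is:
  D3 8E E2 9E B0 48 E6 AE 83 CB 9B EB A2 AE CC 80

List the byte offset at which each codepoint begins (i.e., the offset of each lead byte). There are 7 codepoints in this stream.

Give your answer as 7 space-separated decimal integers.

Byte[0]=D3: 2-byte lead, need 1 cont bytes. acc=0x13
Byte[1]=8E: continuation. acc=(acc<<6)|0x0E=0x4CE
Completed: cp=U+04CE (starts at byte 0)
Byte[2]=E2: 3-byte lead, need 2 cont bytes. acc=0x2
Byte[3]=9E: continuation. acc=(acc<<6)|0x1E=0x9E
Byte[4]=B0: continuation. acc=(acc<<6)|0x30=0x27B0
Completed: cp=U+27B0 (starts at byte 2)
Byte[5]=48: 1-byte ASCII. cp=U+0048
Byte[6]=E6: 3-byte lead, need 2 cont bytes. acc=0x6
Byte[7]=AE: continuation. acc=(acc<<6)|0x2E=0x1AE
Byte[8]=83: continuation. acc=(acc<<6)|0x03=0x6B83
Completed: cp=U+6B83 (starts at byte 6)
Byte[9]=CB: 2-byte lead, need 1 cont bytes. acc=0xB
Byte[10]=9B: continuation. acc=(acc<<6)|0x1B=0x2DB
Completed: cp=U+02DB (starts at byte 9)
Byte[11]=EB: 3-byte lead, need 2 cont bytes. acc=0xB
Byte[12]=A2: continuation. acc=(acc<<6)|0x22=0x2E2
Byte[13]=AE: continuation. acc=(acc<<6)|0x2E=0xB8AE
Completed: cp=U+B8AE (starts at byte 11)
Byte[14]=CC: 2-byte lead, need 1 cont bytes. acc=0xC
Byte[15]=80: continuation. acc=(acc<<6)|0x00=0x300
Completed: cp=U+0300 (starts at byte 14)

Answer: 0 2 5 6 9 11 14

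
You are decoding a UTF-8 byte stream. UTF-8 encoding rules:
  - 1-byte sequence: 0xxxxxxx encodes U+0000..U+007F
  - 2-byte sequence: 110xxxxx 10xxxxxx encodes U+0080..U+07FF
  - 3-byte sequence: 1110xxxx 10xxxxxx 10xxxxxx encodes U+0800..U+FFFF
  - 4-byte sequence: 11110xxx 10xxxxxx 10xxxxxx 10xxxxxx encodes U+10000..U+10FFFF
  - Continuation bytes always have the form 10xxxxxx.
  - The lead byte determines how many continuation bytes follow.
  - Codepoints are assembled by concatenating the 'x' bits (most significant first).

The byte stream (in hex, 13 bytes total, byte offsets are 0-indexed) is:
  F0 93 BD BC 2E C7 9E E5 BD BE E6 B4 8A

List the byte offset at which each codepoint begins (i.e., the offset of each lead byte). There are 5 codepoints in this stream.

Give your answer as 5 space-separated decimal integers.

Answer: 0 4 5 7 10

Derivation:
Byte[0]=F0: 4-byte lead, need 3 cont bytes. acc=0x0
Byte[1]=93: continuation. acc=(acc<<6)|0x13=0x13
Byte[2]=BD: continuation. acc=(acc<<6)|0x3D=0x4FD
Byte[3]=BC: continuation. acc=(acc<<6)|0x3C=0x13F7C
Completed: cp=U+13F7C (starts at byte 0)
Byte[4]=2E: 1-byte ASCII. cp=U+002E
Byte[5]=C7: 2-byte lead, need 1 cont bytes. acc=0x7
Byte[6]=9E: continuation. acc=(acc<<6)|0x1E=0x1DE
Completed: cp=U+01DE (starts at byte 5)
Byte[7]=E5: 3-byte lead, need 2 cont bytes. acc=0x5
Byte[8]=BD: continuation. acc=(acc<<6)|0x3D=0x17D
Byte[9]=BE: continuation. acc=(acc<<6)|0x3E=0x5F7E
Completed: cp=U+5F7E (starts at byte 7)
Byte[10]=E6: 3-byte lead, need 2 cont bytes. acc=0x6
Byte[11]=B4: continuation. acc=(acc<<6)|0x34=0x1B4
Byte[12]=8A: continuation. acc=(acc<<6)|0x0A=0x6D0A
Completed: cp=U+6D0A (starts at byte 10)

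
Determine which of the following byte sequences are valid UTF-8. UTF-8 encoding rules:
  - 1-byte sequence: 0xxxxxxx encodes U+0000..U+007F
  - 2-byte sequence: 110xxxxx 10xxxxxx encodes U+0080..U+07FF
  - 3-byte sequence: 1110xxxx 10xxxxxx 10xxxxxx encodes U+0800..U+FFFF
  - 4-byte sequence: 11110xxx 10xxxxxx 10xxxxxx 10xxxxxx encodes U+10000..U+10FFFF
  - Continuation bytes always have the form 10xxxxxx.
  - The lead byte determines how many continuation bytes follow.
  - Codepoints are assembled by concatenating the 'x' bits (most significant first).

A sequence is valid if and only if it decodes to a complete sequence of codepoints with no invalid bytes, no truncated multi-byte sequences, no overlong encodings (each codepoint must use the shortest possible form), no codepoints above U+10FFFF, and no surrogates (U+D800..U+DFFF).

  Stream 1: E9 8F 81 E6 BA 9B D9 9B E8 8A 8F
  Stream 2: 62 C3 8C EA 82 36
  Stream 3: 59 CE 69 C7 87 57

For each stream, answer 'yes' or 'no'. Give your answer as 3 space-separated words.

Answer: yes no no

Derivation:
Stream 1: decodes cleanly. VALID
Stream 2: error at byte offset 5. INVALID
Stream 3: error at byte offset 2. INVALID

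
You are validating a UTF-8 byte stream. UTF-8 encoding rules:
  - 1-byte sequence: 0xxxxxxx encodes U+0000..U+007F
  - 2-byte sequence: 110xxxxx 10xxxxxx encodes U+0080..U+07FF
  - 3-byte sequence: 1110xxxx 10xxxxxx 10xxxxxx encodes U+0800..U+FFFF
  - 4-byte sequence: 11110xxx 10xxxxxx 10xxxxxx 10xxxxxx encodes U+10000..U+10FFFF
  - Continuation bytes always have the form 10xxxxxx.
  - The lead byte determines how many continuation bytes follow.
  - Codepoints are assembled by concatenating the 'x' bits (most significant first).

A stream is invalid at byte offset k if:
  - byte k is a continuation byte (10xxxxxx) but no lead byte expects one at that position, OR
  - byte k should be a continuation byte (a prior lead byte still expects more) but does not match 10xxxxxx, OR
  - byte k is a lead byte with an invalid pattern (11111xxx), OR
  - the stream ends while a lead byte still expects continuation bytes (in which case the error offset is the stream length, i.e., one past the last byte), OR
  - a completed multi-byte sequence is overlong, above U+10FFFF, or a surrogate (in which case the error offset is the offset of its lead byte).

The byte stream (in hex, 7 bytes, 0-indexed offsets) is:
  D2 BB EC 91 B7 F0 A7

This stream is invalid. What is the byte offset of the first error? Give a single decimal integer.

Answer: 7

Derivation:
Byte[0]=D2: 2-byte lead, need 1 cont bytes. acc=0x12
Byte[1]=BB: continuation. acc=(acc<<6)|0x3B=0x4BB
Completed: cp=U+04BB (starts at byte 0)
Byte[2]=EC: 3-byte lead, need 2 cont bytes. acc=0xC
Byte[3]=91: continuation. acc=(acc<<6)|0x11=0x311
Byte[4]=B7: continuation. acc=(acc<<6)|0x37=0xC477
Completed: cp=U+C477 (starts at byte 2)
Byte[5]=F0: 4-byte lead, need 3 cont bytes. acc=0x0
Byte[6]=A7: continuation. acc=(acc<<6)|0x27=0x27
Byte[7]: stream ended, expected continuation. INVALID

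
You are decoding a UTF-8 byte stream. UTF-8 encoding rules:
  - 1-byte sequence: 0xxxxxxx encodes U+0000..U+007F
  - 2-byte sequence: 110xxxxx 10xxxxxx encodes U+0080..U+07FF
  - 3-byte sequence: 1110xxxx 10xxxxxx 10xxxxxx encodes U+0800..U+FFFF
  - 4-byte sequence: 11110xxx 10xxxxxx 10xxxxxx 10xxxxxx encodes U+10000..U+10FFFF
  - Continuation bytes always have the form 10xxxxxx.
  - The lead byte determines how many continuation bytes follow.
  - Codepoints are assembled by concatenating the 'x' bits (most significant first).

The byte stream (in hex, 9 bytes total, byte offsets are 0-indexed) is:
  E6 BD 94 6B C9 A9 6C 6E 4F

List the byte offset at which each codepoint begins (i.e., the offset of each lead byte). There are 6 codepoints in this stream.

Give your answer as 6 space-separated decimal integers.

Byte[0]=E6: 3-byte lead, need 2 cont bytes. acc=0x6
Byte[1]=BD: continuation. acc=(acc<<6)|0x3D=0x1BD
Byte[2]=94: continuation. acc=(acc<<6)|0x14=0x6F54
Completed: cp=U+6F54 (starts at byte 0)
Byte[3]=6B: 1-byte ASCII. cp=U+006B
Byte[4]=C9: 2-byte lead, need 1 cont bytes. acc=0x9
Byte[5]=A9: continuation. acc=(acc<<6)|0x29=0x269
Completed: cp=U+0269 (starts at byte 4)
Byte[6]=6C: 1-byte ASCII. cp=U+006C
Byte[7]=6E: 1-byte ASCII. cp=U+006E
Byte[8]=4F: 1-byte ASCII. cp=U+004F

Answer: 0 3 4 6 7 8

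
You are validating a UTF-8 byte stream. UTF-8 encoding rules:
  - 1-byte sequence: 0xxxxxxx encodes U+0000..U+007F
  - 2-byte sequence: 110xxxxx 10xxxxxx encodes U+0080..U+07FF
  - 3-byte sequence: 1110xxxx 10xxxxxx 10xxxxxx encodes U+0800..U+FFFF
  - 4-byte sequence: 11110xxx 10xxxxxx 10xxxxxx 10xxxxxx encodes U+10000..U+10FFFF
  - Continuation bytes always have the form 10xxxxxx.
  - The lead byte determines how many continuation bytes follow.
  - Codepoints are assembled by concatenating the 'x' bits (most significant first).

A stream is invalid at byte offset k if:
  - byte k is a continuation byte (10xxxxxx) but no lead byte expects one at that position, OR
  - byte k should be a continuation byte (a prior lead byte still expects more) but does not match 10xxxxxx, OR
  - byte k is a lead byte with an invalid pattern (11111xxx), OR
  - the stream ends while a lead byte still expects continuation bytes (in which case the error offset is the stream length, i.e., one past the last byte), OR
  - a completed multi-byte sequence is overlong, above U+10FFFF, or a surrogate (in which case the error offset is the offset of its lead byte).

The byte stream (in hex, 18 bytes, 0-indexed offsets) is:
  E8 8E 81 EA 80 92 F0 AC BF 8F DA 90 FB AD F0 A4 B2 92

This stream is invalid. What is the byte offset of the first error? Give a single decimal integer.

Byte[0]=E8: 3-byte lead, need 2 cont bytes. acc=0x8
Byte[1]=8E: continuation. acc=(acc<<6)|0x0E=0x20E
Byte[2]=81: continuation. acc=(acc<<6)|0x01=0x8381
Completed: cp=U+8381 (starts at byte 0)
Byte[3]=EA: 3-byte lead, need 2 cont bytes. acc=0xA
Byte[4]=80: continuation. acc=(acc<<6)|0x00=0x280
Byte[5]=92: continuation. acc=(acc<<6)|0x12=0xA012
Completed: cp=U+A012 (starts at byte 3)
Byte[6]=F0: 4-byte lead, need 3 cont bytes. acc=0x0
Byte[7]=AC: continuation. acc=(acc<<6)|0x2C=0x2C
Byte[8]=BF: continuation. acc=(acc<<6)|0x3F=0xB3F
Byte[9]=8F: continuation. acc=(acc<<6)|0x0F=0x2CFCF
Completed: cp=U+2CFCF (starts at byte 6)
Byte[10]=DA: 2-byte lead, need 1 cont bytes. acc=0x1A
Byte[11]=90: continuation. acc=(acc<<6)|0x10=0x690
Completed: cp=U+0690 (starts at byte 10)
Byte[12]=FB: INVALID lead byte (not 0xxx/110x/1110/11110)

Answer: 12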